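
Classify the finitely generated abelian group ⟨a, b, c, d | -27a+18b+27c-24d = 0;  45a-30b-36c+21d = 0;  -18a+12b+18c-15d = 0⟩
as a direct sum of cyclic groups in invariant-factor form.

rank_ℚ(R)=3; free=4−3=1
SNF(R) diag = [3, 3, 9] → torsion [3, 3, 9]

Answer: M ≅ ℤ^1 ⊕ ℤ/3 ⊕ ℤ/3 ⊕ ℤ/9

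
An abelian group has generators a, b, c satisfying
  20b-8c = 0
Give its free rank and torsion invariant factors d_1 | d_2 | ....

rank_ℚ(R)=1; free=3−1=2
SNF(R) diag = [4] → torsion [4]

Answer: M ≅ ℤ^2 ⊕ ℤ/4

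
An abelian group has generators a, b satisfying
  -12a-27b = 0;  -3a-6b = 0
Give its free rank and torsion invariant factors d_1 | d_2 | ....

rank_ℚ(R)=2; free=2−2=0
SNF(R) diag = [3, 3] → torsion [3, 3]

Answer: M ≅ ℤ/3 ⊕ ℤ/3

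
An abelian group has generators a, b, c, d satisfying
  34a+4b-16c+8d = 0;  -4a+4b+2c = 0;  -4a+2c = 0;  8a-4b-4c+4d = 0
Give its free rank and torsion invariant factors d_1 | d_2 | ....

Answer: M ≅ ℤ/2 ⊕ ℤ/2 ⊕ ℤ/4 ⊕ ℤ/4

Derivation:
rank_ℚ(R)=4; free=4−4=0
SNF(R) diag = [2, 2, 4, 4] → torsion [2, 2, 4, 4]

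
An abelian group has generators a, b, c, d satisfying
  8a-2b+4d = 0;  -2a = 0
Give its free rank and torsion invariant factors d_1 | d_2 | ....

Answer: M ≅ ℤ^2 ⊕ ℤ/2 ⊕ ℤ/2

Derivation:
rank_ℚ(R)=2; free=4−2=2
SNF(R) diag = [2, 2] → torsion [2, 2]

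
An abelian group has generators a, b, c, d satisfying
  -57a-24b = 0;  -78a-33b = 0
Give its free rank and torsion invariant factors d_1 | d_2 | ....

Answer: M ≅ ℤ^2 ⊕ ℤ/3 ⊕ ℤ/3

Derivation:
rank_ℚ(R)=2; free=4−2=2
SNF(R) diag = [3, 3] → torsion [3, 3]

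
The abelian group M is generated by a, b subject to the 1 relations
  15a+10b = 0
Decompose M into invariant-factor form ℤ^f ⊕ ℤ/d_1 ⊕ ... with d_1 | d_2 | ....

Answer: M ≅ ℤ^1 ⊕ ℤ/5

Derivation:
rank_ℚ(R)=1; free=2−1=1
SNF(R) diag = [5] → torsion [5]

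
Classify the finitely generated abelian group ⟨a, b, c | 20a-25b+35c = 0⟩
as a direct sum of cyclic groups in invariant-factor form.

Answer: M ≅ ℤ^2 ⊕ ℤ/5

Derivation:
rank_ℚ(R)=1; free=3−1=2
SNF(R) diag = [5] → torsion [5]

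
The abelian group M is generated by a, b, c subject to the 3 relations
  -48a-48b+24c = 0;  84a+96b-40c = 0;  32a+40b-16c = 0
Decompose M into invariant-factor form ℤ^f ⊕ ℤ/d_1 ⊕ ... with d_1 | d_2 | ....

Answer: M ≅ ℤ/4 ⊕ ℤ/8 ⊕ ℤ/24

Derivation:
rank_ℚ(R)=3; free=3−3=0
SNF(R) diag = [4, 8, 24] → torsion [4, 8, 24]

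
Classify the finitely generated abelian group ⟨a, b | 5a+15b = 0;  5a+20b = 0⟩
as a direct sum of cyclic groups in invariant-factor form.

rank_ℚ(R)=2; free=2−2=0
SNF(R) diag = [5, 5] → torsion [5, 5]

Answer: M ≅ ℤ/5 ⊕ ℤ/5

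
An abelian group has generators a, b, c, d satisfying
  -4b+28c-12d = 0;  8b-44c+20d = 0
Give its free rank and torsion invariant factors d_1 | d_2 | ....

rank_ℚ(R)=2; free=4−2=2
SNF(R) diag = [4, 4] → torsion [4, 4]

Answer: M ≅ ℤ^2 ⊕ ℤ/4 ⊕ ℤ/4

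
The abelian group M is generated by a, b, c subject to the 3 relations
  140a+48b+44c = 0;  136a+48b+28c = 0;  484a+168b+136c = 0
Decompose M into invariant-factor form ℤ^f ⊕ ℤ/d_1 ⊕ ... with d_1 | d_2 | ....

Answer: M ≅ ℤ/4 ⊕ ℤ/12 ⊕ ℤ/24

Derivation:
rank_ℚ(R)=3; free=3−3=0
SNF(R) diag = [4, 12, 24] → torsion [4, 12, 24]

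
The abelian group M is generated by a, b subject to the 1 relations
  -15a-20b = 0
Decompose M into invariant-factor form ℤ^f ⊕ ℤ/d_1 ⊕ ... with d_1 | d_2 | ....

rank_ℚ(R)=1; free=2−1=1
SNF(R) diag = [5] → torsion [5]

Answer: M ≅ ℤ^1 ⊕ ℤ/5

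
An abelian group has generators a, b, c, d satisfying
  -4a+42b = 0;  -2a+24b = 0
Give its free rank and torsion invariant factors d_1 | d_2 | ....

rank_ℚ(R)=2; free=4−2=2
SNF(R) diag = [2, 6] → torsion [2, 6]

Answer: M ≅ ℤ^2 ⊕ ℤ/2 ⊕ ℤ/6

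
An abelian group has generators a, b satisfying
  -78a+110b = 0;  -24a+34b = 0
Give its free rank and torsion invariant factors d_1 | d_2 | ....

Answer: M ≅ ℤ/2 ⊕ ℤ/6

Derivation:
rank_ℚ(R)=2; free=2−2=0
SNF(R) diag = [2, 6] → torsion [2, 6]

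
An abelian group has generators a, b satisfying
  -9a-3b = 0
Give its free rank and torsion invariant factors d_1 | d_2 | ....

rank_ℚ(R)=1; free=2−1=1
SNF(R) diag = [3] → torsion [3]

Answer: M ≅ ℤ^1 ⊕ ℤ/3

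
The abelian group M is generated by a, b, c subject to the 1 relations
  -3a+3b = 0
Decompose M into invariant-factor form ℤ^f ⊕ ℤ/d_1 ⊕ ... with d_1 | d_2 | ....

Answer: M ≅ ℤ^2 ⊕ ℤ/3

Derivation:
rank_ℚ(R)=1; free=3−1=2
SNF(R) diag = [3] → torsion [3]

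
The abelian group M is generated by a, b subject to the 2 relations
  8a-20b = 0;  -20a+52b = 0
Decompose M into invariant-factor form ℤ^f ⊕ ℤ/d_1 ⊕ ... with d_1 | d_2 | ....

Answer: M ≅ ℤ/4 ⊕ ℤ/4

Derivation:
rank_ℚ(R)=2; free=2−2=0
SNF(R) diag = [4, 4] → torsion [4, 4]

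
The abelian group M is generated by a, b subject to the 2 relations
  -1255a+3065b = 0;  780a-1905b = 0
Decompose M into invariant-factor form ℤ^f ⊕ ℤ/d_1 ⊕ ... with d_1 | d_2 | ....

Answer: M ≅ ℤ/5 ⊕ ℤ/15

Derivation:
rank_ℚ(R)=2; free=2−2=0
SNF(R) diag = [5, 15] → torsion [5, 15]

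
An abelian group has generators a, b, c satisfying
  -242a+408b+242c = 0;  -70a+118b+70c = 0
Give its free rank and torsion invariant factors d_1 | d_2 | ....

Answer: M ≅ ℤ^1 ⊕ ℤ/2 ⊕ ℤ/2

Derivation:
rank_ℚ(R)=2; free=3−2=1
SNF(R) diag = [2, 2] → torsion [2, 2]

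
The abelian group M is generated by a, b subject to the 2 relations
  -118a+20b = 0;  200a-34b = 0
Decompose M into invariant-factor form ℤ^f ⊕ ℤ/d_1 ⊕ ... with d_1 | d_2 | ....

Answer: M ≅ ℤ/2 ⊕ ℤ/6

Derivation:
rank_ℚ(R)=2; free=2−2=0
SNF(R) diag = [2, 6] → torsion [2, 6]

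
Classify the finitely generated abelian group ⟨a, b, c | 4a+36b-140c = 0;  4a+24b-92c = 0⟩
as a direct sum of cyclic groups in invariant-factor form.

Answer: M ≅ ℤ^1 ⊕ ℤ/4 ⊕ ℤ/12

Derivation:
rank_ℚ(R)=2; free=3−2=1
SNF(R) diag = [4, 12] → torsion [4, 12]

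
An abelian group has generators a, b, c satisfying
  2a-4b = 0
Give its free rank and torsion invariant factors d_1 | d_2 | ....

Answer: M ≅ ℤ^2 ⊕ ℤ/2

Derivation:
rank_ℚ(R)=1; free=3−1=2
SNF(R) diag = [2] → torsion [2]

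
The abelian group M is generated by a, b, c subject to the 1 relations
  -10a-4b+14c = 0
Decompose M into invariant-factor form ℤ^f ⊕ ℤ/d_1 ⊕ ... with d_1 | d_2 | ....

rank_ℚ(R)=1; free=3−1=2
SNF(R) diag = [2] → torsion [2]

Answer: M ≅ ℤ^2 ⊕ ℤ/2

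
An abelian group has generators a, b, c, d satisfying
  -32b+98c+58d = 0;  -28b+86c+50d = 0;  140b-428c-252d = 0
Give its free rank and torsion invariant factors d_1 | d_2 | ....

Answer: M ≅ ℤ^1 ⊕ ℤ/2 ⊕ ℤ/4 ⊕ ℤ/4

Derivation:
rank_ℚ(R)=3; free=4−3=1
SNF(R) diag = [2, 4, 4] → torsion [2, 4, 4]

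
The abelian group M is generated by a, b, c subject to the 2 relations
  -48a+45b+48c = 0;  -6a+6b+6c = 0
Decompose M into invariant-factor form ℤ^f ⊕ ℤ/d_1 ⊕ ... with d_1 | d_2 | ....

rank_ℚ(R)=2; free=3−2=1
SNF(R) diag = [3, 6] → torsion [3, 6]

Answer: M ≅ ℤ^1 ⊕ ℤ/3 ⊕ ℤ/6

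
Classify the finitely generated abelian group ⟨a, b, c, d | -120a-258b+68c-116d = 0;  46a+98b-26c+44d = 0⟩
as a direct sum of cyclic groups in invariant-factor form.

Answer: M ≅ ℤ^2 ⊕ ℤ/2 ⊕ ℤ/2

Derivation:
rank_ℚ(R)=2; free=4−2=2
SNF(R) diag = [2, 2] → torsion [2, 2]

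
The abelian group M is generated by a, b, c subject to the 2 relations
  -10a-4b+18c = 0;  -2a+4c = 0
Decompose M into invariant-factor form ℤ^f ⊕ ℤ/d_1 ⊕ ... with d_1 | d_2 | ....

Answer: M ≅ ℤ^1 ⊕ ℤ/2 ⊕ ℤ/2

Derivation:
rank_ℚ(R)=2; free=3−2=1
SNF(R) diag = [2, 2] → torsion [2, 2]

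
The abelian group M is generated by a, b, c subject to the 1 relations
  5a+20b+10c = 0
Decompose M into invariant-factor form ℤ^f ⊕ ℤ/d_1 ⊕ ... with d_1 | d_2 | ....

rank_ℚ(R)=1; free=3−1=2
SNF(R) diag = [5] → torsion [5]

Answer: M ≅ ℤ^2 ⊕ ℤ/5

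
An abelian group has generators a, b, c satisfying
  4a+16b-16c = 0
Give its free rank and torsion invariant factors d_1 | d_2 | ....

rank_ℚ(R)=1; free=3−1=2
SNF(R) diag = [4] → torsion [4]

Answer: M ≅ ℤ^2 ⊕ ℤ/4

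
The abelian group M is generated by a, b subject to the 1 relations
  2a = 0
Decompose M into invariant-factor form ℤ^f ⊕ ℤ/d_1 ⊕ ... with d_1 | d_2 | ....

Answer: M ≅ ℤ^1 ⊕ ℤ/2

Derivation:
rank_ℚ(R)=1; free=2−1=1
SNF(R) diag = [2] → torsion [2]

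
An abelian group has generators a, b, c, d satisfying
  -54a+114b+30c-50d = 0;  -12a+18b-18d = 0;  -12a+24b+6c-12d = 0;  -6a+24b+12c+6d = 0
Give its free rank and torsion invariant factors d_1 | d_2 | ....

rank_ℚ(R)=4; free=4−4=0
SNF(R) diag = [2, 6, 6, 6] → torsion [2, 6, 6, 6]

Answer: M ≅ ℤ/2 ⊕ ℤ/6 ⊕ ℤ/6 ⊕ ℤ/6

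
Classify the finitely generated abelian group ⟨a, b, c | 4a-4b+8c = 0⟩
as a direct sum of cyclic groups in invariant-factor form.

Answer: M ≅ ℤ^2 ⊕ ℤ/4

Derivation:
rank_ℚ(R)=1; free=3−1=2
SNF(R) diag = [4] → torsion [4]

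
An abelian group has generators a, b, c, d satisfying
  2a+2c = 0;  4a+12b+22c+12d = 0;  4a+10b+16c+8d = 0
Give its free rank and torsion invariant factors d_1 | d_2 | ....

rank_ℚ(R)=3; free=4−3=1
SNF(R) diag = [2, 2, 6] → torsion [2, 2, 6]

Answer: M ≅ ℤ^1 ⊕ ℤ/2 ⊕ ℤ/2 ⊕ ℤ/6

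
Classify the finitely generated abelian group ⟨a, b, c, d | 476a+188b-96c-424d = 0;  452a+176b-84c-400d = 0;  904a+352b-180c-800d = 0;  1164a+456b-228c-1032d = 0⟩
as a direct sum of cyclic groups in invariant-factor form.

rank_ℚ(R)=4; free=4−4=0
SNF(R) diag = [4, 12, 12, 24] → torsion [4, 12, 12, 24]

Answer: M ≅ ℤ/4 ⊕ ℤ/12 ⊕ ℤ/12 ⊕ ℤ/24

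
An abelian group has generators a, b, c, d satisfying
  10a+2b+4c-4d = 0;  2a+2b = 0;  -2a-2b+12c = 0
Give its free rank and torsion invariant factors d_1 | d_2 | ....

Answer: M ≅ ℤ^1 ⊕ ℤ/2 ⊕ ℤ/4 ⊕ ℤ/12

Derivation:
rank_ℚ(R)=3; free=4−3=1
SNF(R) diag = [2, 4, 12] → torsion [2, 4, 12]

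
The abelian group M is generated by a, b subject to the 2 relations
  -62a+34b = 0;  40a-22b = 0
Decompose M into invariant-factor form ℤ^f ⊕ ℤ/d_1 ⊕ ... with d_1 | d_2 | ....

Answer: M ≅ ℤ/2 ⊕ ℤ/2

Derivation:
rank_ℚ(R)=2; free=2−2=0
SNF(R) diag = [2, 2] → torsion [2, 2]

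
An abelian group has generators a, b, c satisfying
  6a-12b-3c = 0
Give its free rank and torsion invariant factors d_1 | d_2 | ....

Answer: M ≅ ℤ^2 ⊕ ℤ/3

Derivation:
rank_ℚ(R)=1; free=3−1=2
SNF(R) diag = [3] → torsion [3]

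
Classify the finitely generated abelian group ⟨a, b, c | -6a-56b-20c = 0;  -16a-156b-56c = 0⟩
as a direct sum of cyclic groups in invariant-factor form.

Answer: M ≅ ℤ^1 ⊕ ℤ/2 ⊕ ℤ/4

Derivation:
rank_ℚ(R)=2; free=3−2=1
SNF(R) diag = [2, 4] → torsion [2, 4]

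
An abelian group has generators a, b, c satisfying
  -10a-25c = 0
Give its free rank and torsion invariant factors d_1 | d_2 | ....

rank_ℚ(R)=1; free=3−1=2
SNF(R) diag = [5] → torsion [5]

Answer: M ≅ ℤ^2 ⊕ ℤ/5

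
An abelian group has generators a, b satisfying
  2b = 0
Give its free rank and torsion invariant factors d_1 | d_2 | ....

rank_ℚ(R)=1; free=2−1=1
SNF(R) diag = [2] → torsion [2]

Answer: M ≅ ℤ^1 ⊕ ℤ/2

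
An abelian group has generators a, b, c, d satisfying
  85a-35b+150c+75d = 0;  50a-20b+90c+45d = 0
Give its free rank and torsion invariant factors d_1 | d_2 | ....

Answer: M ≅ ℤ^2 ⊕ ℤ/5 ⊕ ℤ/5

Derivation:
rank_ℚ(R)=2; free=4−2=2
SNF(R) diag = [5, 5] → torsion [5, 5]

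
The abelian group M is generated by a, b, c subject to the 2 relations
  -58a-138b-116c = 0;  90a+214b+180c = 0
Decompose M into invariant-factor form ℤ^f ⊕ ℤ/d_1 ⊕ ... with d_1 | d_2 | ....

rank_ℚ(R)=2; free=3−2=1
SNF(R) diag = [2, 4] → torsion [2, 4]

Answer: M ≅ ℤ^1 ⊕ ℤ/2 ⊕ ℤ/4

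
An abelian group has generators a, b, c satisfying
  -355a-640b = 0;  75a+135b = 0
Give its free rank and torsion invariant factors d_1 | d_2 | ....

Answer: M ≅ ℤ^1 ⊕ ℤ/5 ⊕ ℤ/15

Derivation:
rank_ℚ(R)=2; free=3−2=1
SNF(R) diag = [5, 15] → torsion [5, 15]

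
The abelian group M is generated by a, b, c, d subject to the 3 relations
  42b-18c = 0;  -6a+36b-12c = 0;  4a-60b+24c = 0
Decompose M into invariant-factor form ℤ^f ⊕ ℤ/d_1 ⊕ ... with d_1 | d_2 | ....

rank_ℚ(R)=3; free=4−3=1
SNF(R) diag = [2, 6, 12] → torsion [2, 6, 12]

Answer: M ≅ ℤ^1 ⊕ ℤ/2 ⊕ ℤ/6 ⊕ ℤ/12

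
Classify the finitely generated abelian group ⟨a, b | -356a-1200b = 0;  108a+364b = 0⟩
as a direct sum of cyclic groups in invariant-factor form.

rank_ℚ(R)=2; free=2−2=0
SNF(R) diag = [4, 4] → torsion [4, 4]

Answer: M ≅ ℤ/4 ⊕ ℤ/4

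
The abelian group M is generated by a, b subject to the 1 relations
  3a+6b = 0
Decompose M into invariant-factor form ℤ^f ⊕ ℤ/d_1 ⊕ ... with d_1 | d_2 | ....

Answer: M ≅ ℤ^1 ⊕ ℤ/3

Derivation:
rank_ℚ(R)=1; free=2−1=1
SNF(R) diag = [3] → torsion [3]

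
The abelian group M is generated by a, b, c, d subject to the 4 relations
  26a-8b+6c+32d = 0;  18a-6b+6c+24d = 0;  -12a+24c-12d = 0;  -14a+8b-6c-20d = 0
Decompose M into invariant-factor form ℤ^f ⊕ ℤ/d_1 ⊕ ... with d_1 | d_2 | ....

Answer: M ≅ ℤ/2 ⊕ ℤ/6 ⊕ ℤ/12 ⊕ ℤ/24

Derivation:
rank_ℚ(R)=4; free=4−4=0
SNF(R) diag = [2, 6, 12, 24] → torsion [2, 6, 12, 24]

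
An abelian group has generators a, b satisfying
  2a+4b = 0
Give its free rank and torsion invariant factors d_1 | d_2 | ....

rank_ℚ(R)=1; free=2−1=1
SNF(R) diag = [2] → torsion [2]

Answer: M ≅ ℤ^1 ⊕ ℤ/2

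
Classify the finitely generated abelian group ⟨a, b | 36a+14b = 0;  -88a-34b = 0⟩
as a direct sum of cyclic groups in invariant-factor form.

Answer: M ≅ ℤ/2 ⊕ ℤ/4

Derivation:
rank_ℚ(R)=2; free=2−2=0
SNF(R) diag = [2, 4] → torsion [2, 4]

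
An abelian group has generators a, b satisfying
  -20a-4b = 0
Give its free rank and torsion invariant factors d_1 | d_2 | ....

Answer: M ≅ ℤ^1 ⊕ ℤ/4

Derivation:
rank_ℚ(R)=1; free=2−1=1
SNF(R) diag = [4] → torsion [4]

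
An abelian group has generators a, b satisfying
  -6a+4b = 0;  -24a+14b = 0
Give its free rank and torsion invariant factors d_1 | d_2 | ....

Answer: M ≅ ℤ/2 ⊕ ℤ/6

Derivation:
rank_ℚ(R)=2; free=2−2=0
SNF(R) diag = [2, 6] → torsion [2, 6]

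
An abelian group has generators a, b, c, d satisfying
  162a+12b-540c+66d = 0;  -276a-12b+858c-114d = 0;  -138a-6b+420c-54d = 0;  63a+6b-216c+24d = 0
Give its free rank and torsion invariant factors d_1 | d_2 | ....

Answer: M ≅ ℤ/3 ⊕ ℤ/6 ⊕ ℤ/6 ⊕ ℤ/18

Derivation:
rank_ℚ(R)=4; free=4−4=0
SNF(R) diag = [3, 6, 6, 18] → torsion [3, 6, 6, 18]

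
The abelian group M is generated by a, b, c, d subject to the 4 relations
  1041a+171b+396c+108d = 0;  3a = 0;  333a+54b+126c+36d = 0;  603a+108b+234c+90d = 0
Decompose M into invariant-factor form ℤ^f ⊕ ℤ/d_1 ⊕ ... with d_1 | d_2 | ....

Answer: M ≅ ℤ/3 ⊕ ℤ/9 ⊕ ℤ/18 ⊕ ℤ/54

Derivation:
rank_ℚ(R)=4; free=4−4=0
SNF(R) diag = [3, 9, 18, 54] → torsion [3, 9, 18, 54]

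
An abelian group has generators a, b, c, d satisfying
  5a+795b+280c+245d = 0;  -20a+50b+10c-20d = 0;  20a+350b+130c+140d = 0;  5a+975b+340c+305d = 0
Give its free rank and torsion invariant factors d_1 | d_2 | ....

Answer: M ≅ ℤ/5 ⊕ ℤ/10 ⊕ ℤ/20 ⊕ ℤ/60

Derivation:
rank_ℚ(R)=4; free=4−4=0
SNF(R) diag = [5, 10, 20, 60] → torsion [5, 10, 20, 60]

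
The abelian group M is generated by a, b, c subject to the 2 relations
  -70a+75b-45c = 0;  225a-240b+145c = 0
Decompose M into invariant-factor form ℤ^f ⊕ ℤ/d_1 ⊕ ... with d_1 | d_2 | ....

Answer: M ≅ ℤ^1 ⊕ ℤ/5 ⊕ ℤ/5

Derivation:
rank_ℚ(R)=2; free=3−2=1
SNF(R) diag = [5, 5] → torsion [5, 5]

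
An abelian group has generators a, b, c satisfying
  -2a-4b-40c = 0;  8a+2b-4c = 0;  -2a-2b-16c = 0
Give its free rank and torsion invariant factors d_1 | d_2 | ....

Answer: M ≅ ℤ/2 ⊕ ℤ/2 ⊕ ℤ/4

Derivation:
rank_ℚ(R)=3; free=3−3=0
SNF(R) diag = [2, 2, 4] → torsion [2, 2, 4]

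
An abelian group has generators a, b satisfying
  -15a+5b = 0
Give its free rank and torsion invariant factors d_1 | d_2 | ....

rank_ℚ(R)=1; free=2−1=1
SNF(R) diag = [5] → torsion [5]

Answer: M ≅ ℤ^1 ⊕ ℤ/5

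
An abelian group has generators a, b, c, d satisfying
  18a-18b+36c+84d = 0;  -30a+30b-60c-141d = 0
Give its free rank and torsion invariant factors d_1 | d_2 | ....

Answer: M ≅ ℤ^2 ⊕ ℤ/3 ⊕ ℤ/6

Derivation:
rank_ℚ(R)=2; free=4−2=2
SNF(R) diag = [3, 6] → torsion [3, 6]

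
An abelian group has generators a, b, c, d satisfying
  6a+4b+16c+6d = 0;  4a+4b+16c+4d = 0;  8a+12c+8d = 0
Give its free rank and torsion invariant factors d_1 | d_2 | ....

Answer: M ≅ ℤ^1 ⊕ ℤ/2 ⊕ ℤ/4 ⊕ ℤ/12

Derivation:
rank_ℚ(R)=3; free=4−3=1
SNF(R) diag = [2, 4, 12] → torsion [2, 4, 12]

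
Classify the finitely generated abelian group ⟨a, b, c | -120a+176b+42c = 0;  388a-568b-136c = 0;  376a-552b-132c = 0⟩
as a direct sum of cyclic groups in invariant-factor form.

Answer: M ≅ ℤ/2 ⊕ ℤ/4 ⊕ ℤ/8

Derivation:
rank_ℚ(R)=3; free=3−3=0
SNF(R) diag = [2, 4, 8] → torsion [2, 4, 8]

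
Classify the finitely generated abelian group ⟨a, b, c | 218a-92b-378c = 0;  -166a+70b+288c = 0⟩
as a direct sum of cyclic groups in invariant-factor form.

rank_ℚ(R)=2; free=3−2=1
SNF(R) diag = [2, 6] → torsion [2, 6]

Answer: M ≅ ℤ^1 ⊕ ℤ/2 ⊕ ℤ/6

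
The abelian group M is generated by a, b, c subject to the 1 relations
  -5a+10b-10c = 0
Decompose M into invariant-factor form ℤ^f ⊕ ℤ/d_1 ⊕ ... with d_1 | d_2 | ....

rank_ℚ(R)=1; free=3−1=2
SNF(R) diag = [5] → torsion [5]

Answer: M ≅ ℤ^2 ⊕ ℤ/5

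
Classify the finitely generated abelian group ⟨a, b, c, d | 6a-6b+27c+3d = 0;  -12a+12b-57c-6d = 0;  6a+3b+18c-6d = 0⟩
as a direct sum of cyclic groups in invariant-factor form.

rank_ℚ(R)=3; free=4−3=1
SNF(R) diag = [3, 3, 9] → torsion [3, 3, 9]

Answer: M ≅ ℤ^1 ⊕ ℤ/3 ⊕ ℤ/3 ⊕ ℤ/9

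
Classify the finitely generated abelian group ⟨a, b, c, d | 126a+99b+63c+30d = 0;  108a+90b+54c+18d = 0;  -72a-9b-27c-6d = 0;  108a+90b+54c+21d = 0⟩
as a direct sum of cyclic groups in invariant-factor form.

rank_ℚ(R)=4; free=4−4=0
SNF(R) diag = [3, 9, 18, 36] → torsion [3, 9, 18, 36]

Answer: M ≅ ℤ/3 ⊕ ℤ/9 ⊕ ℤ/18 ⊕ ℤ/36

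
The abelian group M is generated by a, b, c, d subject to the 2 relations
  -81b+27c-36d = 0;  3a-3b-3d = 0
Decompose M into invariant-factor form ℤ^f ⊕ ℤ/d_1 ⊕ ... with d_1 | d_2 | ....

rank_ℚ(R)=2; free=4−2=2
SNF(R) diag = [3, 9] → torsion [3, 9]

Answer: M ≅ ℤ^2 ⊕ ℤ/3 ⊕ ℤ/9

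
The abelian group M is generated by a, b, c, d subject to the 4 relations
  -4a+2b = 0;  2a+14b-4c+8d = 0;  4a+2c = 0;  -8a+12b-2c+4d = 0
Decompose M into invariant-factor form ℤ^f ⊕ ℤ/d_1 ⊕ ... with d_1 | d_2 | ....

rank_ℚ(R)=4; free=4−4=0
SNF(R) diag = [2, 2, 2, 4] → torsion [2, 2, 2, 4]

Answer: M ≅ ℤ/2 ⊕ ℤ/2 ⊕ ℤ/2 ⊕ ℤ/4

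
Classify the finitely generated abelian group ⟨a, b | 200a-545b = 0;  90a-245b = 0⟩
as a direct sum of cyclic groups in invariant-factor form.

Answer: M ≅ ℤ/5 ⊕ ℤ/10

Derivation:
rank_ℚ(R)=2; free=2−2=0
SNF(R) diag = [5, 10] → torsion [5, 10]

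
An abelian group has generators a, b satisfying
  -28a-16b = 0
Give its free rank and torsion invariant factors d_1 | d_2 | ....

Answer: M ≅ ℤ^1 ⊕ ℤ/4

Derivation:
rank_ℚ(R)=1; free=2−1=1
SNF(R) diag = [4] → torsion [4]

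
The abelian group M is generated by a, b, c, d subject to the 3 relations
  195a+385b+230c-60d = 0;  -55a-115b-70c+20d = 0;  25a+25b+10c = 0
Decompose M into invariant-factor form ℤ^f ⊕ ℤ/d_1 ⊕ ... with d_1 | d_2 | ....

Answer: M ≅ ℤ^1 ⊕ ℤ/5 ⊕ ℤ/10 ⊕ ℤ/20

Derivation:
rank_ℚ(R)=3; free=4−3=1
SNF(R) diag = [5, 10, 20] → torsion [5, 10, 20]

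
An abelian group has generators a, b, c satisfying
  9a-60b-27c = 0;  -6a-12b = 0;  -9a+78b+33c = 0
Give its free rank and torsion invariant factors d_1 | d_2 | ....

rank_ℚ(R)=3; free=3−3=0
SNF(R) diag = [3, 6, 6] → torsion [3, 6, 6]

Answer: M ≅ ℤ/3 ⊕ ℤ/6 ⊕ ℤ/6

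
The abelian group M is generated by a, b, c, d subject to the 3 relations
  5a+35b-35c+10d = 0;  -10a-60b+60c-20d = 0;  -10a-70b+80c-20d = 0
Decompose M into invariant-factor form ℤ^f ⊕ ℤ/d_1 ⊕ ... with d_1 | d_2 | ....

rank_ℚ(R)=3; free=4−3=1
SNF(R) diag = [5, 10, 10] → torsion [5, 10, 10]

Answer: M ≅ ℤ^1 ⊕ ℤ/5 ⊕ ℤ/10 ⊕ ℤ/10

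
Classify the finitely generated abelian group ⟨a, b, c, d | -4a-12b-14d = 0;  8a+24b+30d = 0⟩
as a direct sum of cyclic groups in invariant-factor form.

Answer: M ≅ ℤ^2 ⊕ ℤ/2 ⊕ ℤ/4

Derivation:
rank_ℚ(R)=2; free=4−2=2
SNF(R) diag = [2, 4] → torsion [2, 4]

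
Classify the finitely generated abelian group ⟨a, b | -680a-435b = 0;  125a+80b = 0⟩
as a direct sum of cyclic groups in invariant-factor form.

Answer: M ≅ ℤ/5 ⊕ ℤ/5

Derivation:
rank_ℚ(R)=2; free=2−2=0
SNF(R) diag = [5, 5] → torsion [5, 5]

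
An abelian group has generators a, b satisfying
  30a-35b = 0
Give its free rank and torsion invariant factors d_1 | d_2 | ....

Answer: M ≅ ℤ^1 ⊕ ℤ/5

Derivation:
rank_ℚ(R)=1; free=2−1=1
SNF(R) diag = [5] → torsion [5]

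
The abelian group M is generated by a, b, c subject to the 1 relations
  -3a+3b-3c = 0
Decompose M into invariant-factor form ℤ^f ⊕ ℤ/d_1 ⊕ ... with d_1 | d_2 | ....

Answer: M ≅ ℤ^2 ⊕ ℤ/3

Derivation:
rank_ℚ(R)=1; free=3−1=2
SNF(R) diag = [3] → torsion [3]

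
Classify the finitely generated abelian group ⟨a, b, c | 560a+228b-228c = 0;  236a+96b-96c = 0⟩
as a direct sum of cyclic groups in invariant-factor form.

rank_ℚ(R)=2; free=3−2=1
SNF(R) diag = [4, 12] → torsion [4, 12]

Answer: M ≅ ℤ^1 ⊕ ℤ/4 ⊕ ℤ/12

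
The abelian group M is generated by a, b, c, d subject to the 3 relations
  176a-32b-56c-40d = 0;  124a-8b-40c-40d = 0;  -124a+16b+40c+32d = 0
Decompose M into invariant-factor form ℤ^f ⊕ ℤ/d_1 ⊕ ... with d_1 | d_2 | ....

rank_ℚ(R)=3; free=4−3=1
SNF(R) diag = [4, 8, 24] → torsion [4, 8, 24]

Answer: M ≅ ℤ^1 ⊕ ℤ/4 ⊕ ℤ/8 ⊕ ℤ/24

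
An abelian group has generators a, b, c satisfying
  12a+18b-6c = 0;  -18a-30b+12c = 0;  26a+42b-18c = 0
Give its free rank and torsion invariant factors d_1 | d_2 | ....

Answer: M ≅ ℤ/2 ⊕ ℤ/6 ⊕ ℤ/6

Derivation:
rank_ℚ(R)=3; free=3−3=0
SNF(R) diag = [2, 6, 6] → torsion [2, 6, 6]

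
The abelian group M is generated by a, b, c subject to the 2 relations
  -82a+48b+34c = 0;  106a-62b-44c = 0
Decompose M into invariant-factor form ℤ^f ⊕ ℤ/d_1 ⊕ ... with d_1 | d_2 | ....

rank_ℚ(R)=2; free=3−2=1
SNF(R) diag = [2, 2] → torsion [2, 2]

Answer: M ≅ ℤ^1 ⊕ ℤ/2 ⊕ ℤ/2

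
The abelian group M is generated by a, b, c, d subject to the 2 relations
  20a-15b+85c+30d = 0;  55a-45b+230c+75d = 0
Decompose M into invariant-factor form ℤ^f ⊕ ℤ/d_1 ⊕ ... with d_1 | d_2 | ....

Answer: M ≅ ℤ^2 ⊕ ℤ/5 ⊕ ℤ/15

Derivation:
rank_ℚ(R)=2; free=4−2=2
SNF(R) diag = [5, 15] → torsion [5, 15]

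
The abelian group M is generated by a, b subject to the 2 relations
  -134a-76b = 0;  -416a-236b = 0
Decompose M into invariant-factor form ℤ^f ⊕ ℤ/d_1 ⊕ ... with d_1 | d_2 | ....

rank_ℚ(R)=2; free=2−2=0
SNF(R) diag = [2, 4] → torsion [2, 4]

Answer: M ≅ ℤ/2 ⊕ ℤ/4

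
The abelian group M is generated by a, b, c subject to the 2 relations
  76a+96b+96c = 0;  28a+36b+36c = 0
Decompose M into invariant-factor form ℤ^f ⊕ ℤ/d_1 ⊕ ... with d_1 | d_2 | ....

Answer: M ≅ ℤ^1 ⊕ ℤ/4 ⊕ ℤ/12

Derivation:
rank_ℚ(R)=2; free=3−2=1
SNF(R) diag = [4, 12] → torsion [4, 12]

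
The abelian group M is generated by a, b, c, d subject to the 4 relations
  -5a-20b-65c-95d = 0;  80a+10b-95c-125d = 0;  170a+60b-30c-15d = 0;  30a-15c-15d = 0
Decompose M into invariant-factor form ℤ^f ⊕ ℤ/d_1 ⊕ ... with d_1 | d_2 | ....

Answer: M ≅ ℤ/5 ⊕ ℤ/5 ⊕ ℤ/15 ⊕ ℤ/30

Derivation:
rank_ℚ(R)=4; free=4−4=0
SNF(R) diag = [5, 5, 15, 30] → torsion [5, 5, 15, 30]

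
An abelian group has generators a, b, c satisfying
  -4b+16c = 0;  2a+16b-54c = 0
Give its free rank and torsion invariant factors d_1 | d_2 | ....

rank_ℚ(R)=2; free=3−2=1
SNF(R) diag = [2, 4] → torsion [2, 4]

Answer: M ≅ ℤ^1 ⊕ ℤ/2 ⊕ ℤ/4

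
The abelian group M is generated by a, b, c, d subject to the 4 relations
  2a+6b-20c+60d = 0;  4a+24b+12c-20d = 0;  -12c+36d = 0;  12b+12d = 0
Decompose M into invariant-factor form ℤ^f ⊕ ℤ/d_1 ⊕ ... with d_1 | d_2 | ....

Answer: M ≅ ℤ/2 ⊕ ℤ/4 ⊕ ℤ/12 ⊕ ℤ/12

Derivation:
rank_ℚ(R)=4; free=4−4=0
SNF(R) diag = [2, 4, 12, 12] → torsion [2, 4, 12, 12]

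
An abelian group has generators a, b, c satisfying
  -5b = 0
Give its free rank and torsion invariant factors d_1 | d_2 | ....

Answer: M ≅ ℤ^2 ⊕ ℤ/5

Derivation:
rank_ℚ(R)=1; free=3−1=2
SNF(R) diag = [5] → torsion [5]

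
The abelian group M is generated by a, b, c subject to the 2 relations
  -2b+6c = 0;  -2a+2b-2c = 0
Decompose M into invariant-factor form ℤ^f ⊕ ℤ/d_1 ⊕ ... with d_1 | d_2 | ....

Answer: M ≅ ℤ^1 ⊕ ℤ/2 ⊕ ℤ/2

Derivation:
rank_ℚ(R)=2; free=3−2=1
SNF(R) diag = [2, 2] → torsion [2, 2]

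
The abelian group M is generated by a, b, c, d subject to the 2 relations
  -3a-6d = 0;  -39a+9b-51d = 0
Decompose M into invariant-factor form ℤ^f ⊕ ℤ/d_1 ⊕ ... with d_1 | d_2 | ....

Answer: M ≅ ℤ^2 ⊕ ℤ/3 ⊕ ℤ/9

Derivation:
rank_ℚ(R)=2; free=4−2=2
SNF(R) diag = [3, 9] → torsion [3, 9]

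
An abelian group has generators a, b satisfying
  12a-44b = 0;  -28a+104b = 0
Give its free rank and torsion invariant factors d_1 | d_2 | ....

rank_ℚ(R)=2; free=2−2=0
SNF(R) diag = [4, 4] → torsion [4, 4]

Answer: M ≅ ℤ/4 ⊕ ℤ/4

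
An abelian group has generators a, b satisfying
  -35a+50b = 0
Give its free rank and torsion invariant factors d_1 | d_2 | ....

rank_ℚ(R)=1; free=2−1=1
SNF(R) diag = [5] → torsion [5]

Answer: M ≅ ℤ^1 ⊕ ℤ/5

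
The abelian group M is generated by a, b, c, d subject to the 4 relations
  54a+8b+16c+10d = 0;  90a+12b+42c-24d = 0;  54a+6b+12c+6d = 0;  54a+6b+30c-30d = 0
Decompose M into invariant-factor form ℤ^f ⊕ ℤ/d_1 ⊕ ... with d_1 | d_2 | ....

rank_ℚ(R)=4; free=4−4=0
SNF(R) diag = [2, 6, 18, 18] → torsion [2, 6, 18, 18]

Answer: M ≅ ℤ/2 ⊕ ℤ/6 ⊕ ℤ/18 ⊕ ℤ/18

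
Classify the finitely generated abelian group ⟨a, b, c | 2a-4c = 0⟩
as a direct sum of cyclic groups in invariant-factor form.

Answer: M ≅ ℤ^2 ⊕ ℤ/2

Derivation:
rank_ℚ(R)=1; free=3−1=2
SNF(R) diag = [2] → torsion [2]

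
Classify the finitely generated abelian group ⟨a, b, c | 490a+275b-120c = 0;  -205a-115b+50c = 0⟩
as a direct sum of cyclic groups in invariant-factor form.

rank_ℚ(R)=2; free=3−2=1
SNF(R) diag = [5, 5] → torsion [5, 5]

Answer: M ≅ ℤ^1 ⊕ ℤ/5 ⊕ ℤ/5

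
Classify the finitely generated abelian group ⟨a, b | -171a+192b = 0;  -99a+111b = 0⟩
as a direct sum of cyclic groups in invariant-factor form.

Answer: M ≅ ℤ/3 ⊕ ℤ/9

Derivation:
rank_ℚ(R)=2; free=2−2=0
SNF(R) diag = [3, 9] → torsion [3, 9]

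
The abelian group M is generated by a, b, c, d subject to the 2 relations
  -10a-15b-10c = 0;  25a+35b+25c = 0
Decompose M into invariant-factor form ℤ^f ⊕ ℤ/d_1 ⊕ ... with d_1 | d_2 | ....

rank_ℚ(R)=2; free=4−2=2
SNF(R) diag = [5, 5] → torsion [5, 5]

Answer: M ≅ ℤ^2 ⊕ ℤ/5 ⊕ ℤ/5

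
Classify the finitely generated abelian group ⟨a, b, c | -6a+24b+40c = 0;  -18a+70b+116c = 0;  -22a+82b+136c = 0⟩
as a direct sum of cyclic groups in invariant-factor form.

Answer: M ≅ ℤ/2 ⊕ ℤ/2 ⊕ ℤ/4

Derivation:
rank_ℚ(R)=3; free=3−3=0
SNF(R) diag = [2, 2, 4] → torsion [2, 2, 4]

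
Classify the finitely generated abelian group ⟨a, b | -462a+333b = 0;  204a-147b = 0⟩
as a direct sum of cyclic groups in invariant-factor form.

rank_ℚ(R)=2; free=2−2=0
SNF(R) diag = [3, 6] → torsion [3, 6]

Answer: M ≅ ℤ/3 ⊕ ℤ/6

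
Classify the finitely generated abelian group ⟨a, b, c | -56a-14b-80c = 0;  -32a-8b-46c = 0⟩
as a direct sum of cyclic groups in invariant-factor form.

rank_ℚ(R)=2; free=3−2=1
SNF(R) diag = [2, 2] → torsion [2, 2]

Answer: M ≅ ℤ^1 ⊕ ℤ/2 ⊕ ℤ/2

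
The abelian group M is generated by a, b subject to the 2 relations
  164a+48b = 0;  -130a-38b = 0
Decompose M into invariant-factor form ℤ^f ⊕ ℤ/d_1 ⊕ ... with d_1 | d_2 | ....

rank_ℚ(R)=2; free=2−2=0
SNF(R) diag = [2, 4] → torsion [2, 4]

Answer: M ≅ ℤ/2 ⊕ ℤ/4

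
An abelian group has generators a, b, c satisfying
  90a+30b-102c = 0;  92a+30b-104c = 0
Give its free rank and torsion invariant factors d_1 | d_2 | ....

rank_ℚ(R)=2; free=3−2=1
SNF(R) diag = [2, 6] → torsion [2, 6]

Answer: M ≅ ℤ^1 ⊕ ℤ/2 ⊕ ℤ/6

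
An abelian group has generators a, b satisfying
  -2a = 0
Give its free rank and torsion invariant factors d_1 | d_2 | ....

Answer: M ≅ ℤ^1 ⊕ ℤ/2

Derivation:
rank_ℚ(R)=1; free=2−1=1
SNF(R) diag = [2] → torsion [2]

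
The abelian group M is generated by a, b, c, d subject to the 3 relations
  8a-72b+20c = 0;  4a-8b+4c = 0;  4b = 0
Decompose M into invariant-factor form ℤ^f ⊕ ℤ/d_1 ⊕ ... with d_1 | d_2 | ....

Answer: M ≅ ℤ^1 ⊕ ℤ/4 ⊕ ℤ/4 ⊕ ℤ/12

Derivation:
rank_ℚ(R)=3; free=4−3=1
SNF(R) diag = [4, 4, 12] → torsion [4, 4, 12]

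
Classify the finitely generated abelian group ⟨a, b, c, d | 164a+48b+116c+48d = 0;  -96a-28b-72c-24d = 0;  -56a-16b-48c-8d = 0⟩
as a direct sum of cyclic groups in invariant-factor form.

Answer: M ≅ ℤ^1 ⊕ ℤ/4 ⊕ ℤ/4 ⊕ ℤ/8

Derivation:
rank_ℚ(R)=3; free=4−3=1
SNF(R) diag = [4, 4, 8] → torsion [4, 4, 8]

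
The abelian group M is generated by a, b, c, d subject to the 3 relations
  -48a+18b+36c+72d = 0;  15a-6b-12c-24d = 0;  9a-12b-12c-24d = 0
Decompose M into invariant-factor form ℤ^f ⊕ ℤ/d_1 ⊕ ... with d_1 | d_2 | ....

rank_ℚ(R)=3; free=4−3=1
SNF(R) diag = [3, 6, 12] → torsion [3, 6, 12]

Answer: M ≅ ℤ^1 ⊕ ℤ/3 ⊕ ℤ/6 ⊕ ℤ/12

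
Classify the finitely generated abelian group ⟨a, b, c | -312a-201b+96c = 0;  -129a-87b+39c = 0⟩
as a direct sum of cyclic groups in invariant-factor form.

rank_ℚ(R)=2; free=3−2=1
SNF(R) diag = [3, 9] → torsion [3, 9]

Answer: M ≅ ℤ^1 ⊕ ℤ/3 ⊕ ℤ/9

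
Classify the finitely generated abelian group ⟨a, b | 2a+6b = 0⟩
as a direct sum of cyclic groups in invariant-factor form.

Answer: M ≅ ℤ^1 ⊕ ℤ/2

Derivation:
rank_ℚ(R)=1; free=2−1=1
SNF(R) diag = [2] → torsion [2]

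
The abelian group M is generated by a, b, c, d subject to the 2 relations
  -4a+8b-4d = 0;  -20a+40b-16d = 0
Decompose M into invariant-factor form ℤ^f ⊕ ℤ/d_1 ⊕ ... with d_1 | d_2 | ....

rank_ℚ(R)=2; free=4−2=2
SNF(R) diag = [4, 4] → torsion [4, 4]

Answer: M ≅ ℤ^2 ⊕ ℤ/4 ⊕ ℤ/4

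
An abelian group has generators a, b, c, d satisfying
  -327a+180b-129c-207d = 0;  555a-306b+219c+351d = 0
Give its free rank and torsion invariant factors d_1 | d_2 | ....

rank_ℚ(R)=2; free=4−2=2
SNF(R) diag = [3, 6] → torsion [3, 6]

Answer: M ≅ ℤ^2 ⊕ ℤ/3 ⊕ ℤ/6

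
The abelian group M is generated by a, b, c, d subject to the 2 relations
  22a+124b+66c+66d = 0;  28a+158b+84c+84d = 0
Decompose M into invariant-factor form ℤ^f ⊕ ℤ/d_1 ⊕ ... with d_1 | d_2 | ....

rank_ℚ(R)=2; free=4−2=2
SNF(R) diag = [2, 2] → torsion [2, 2]

Answer: M ≅ ℤ^2 ⊕ ℤ/2 ⊕ ℤ/2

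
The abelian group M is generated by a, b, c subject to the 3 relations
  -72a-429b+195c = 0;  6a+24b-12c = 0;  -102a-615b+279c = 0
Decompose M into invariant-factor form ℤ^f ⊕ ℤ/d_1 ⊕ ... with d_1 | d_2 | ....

rank_ℚ(R)=3; free=3−3=0
SNF(R) diag = [3, 6, 6] → torsion [3, 6, 6]

Answer: M ≅ ℤ/3 ⊕ ℤ/6 ⊕ ℤ/6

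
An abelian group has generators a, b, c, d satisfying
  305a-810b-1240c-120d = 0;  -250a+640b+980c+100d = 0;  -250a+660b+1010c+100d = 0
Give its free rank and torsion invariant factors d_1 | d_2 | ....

rank_ℚ(R)=3; free=4−3=1
SNF(R) diag = [5, 10, 20] → torsion [5, 10, 20]

Answer: M ≅ ℤ^1 ⊕ ℤ/5 ⊕ ℤ/10 ⊕ ℤ/20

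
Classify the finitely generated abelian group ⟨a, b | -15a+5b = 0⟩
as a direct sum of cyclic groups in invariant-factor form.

Answer: M ≅ ℤ^1 ⊕ ℤ/5

Derivation:
rank_ℚ(R)=1; free=2−1=1
SNF(R) diag = [5] → torsion [5]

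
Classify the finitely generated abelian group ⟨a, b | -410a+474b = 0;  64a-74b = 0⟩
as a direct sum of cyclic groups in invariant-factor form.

Answer: M ≅ ℤ/2 ⊕ ℤ/2

Derivation:
rank_ℚ(R)=2; free=2−2=0
SNF(R) diag = [2, 2] → torsion [2, 2]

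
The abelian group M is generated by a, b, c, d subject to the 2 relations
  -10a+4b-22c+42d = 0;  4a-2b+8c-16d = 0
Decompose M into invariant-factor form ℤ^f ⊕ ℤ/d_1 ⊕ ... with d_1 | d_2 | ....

rank_ℚ(R)=2; free=4−2=2
SNF(R) diag = [2, 2] → torsion [2, 2]

Answer: M ≅ ℤ^2 ⊕ ℤ/2 ⊕ ℤ/2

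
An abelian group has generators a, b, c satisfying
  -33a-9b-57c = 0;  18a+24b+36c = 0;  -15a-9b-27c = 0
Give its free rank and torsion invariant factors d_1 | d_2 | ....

rank_ℚ(R)=3; free=3−3=0
SNF(R) diag = [3, 6, 6] → torsion [3, 6, 6]

Answer: M ≅ ℤ/3 ⊕ ℤ/6 ⊕ ℤ/6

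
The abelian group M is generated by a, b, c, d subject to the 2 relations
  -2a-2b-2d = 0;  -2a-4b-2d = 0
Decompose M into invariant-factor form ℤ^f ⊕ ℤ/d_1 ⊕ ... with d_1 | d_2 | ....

rank_ℚ(R)=2; free=4−2=2
SNF(R) diag = [2, 2] → torsion [2, 2]

Answer: M ≅ ℤ^2 ⊕ ℤ/2 ⊕ ℤ/2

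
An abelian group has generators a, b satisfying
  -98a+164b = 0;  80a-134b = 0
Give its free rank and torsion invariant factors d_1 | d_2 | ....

rank_ℚ(R)=2; free=2−2=0
SNF(R) diag = [2, 6] → torsion [2, 6]

Answer: M ≅ ℤ/2 ⊕ ℤ/6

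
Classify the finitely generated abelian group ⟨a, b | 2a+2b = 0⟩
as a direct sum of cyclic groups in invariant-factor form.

Answer: M ≅ ℤ^1 ⊕ ℤ/2

Derivation:
rank_ℚ(R)=1; free=2−1=1
SNF(R) diag = [2] → torsion [2]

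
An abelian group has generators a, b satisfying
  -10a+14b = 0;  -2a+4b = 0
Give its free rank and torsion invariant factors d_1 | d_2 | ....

rank_ℚ(R)=2; free=2−2=0
SNF(R) diag = [2, 6] → torsion [2, 6]

Answer: M ≅ ℤ/2 ⊕ ℤ/6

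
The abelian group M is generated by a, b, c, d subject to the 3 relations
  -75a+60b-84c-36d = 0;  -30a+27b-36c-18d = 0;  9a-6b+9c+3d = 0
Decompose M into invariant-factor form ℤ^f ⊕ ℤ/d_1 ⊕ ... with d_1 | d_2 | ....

Answer: M ≅ ℤ^1 ⊕ ℤ/3 ⊕ ℤ/3 ⊕ ℤ/3

Derivation:
rank_ℚ(R)=3; free=4−3=1
SNF(R) diag = [3, 3, 3] → torsion [3, 3, 3]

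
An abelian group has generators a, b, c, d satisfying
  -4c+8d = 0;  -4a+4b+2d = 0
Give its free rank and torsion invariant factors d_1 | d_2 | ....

rank_ℚ(R)=2; free=4−2=2
SNF(R) diag = [2, 4] → torsion [2, 4]

Answer: M ≅ ℤ^2 ⊕ ℤ/2 ⊕ ℤ/4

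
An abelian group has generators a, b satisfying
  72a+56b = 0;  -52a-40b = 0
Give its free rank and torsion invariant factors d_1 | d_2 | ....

rank_ℚ(R)=2; free=2−2=0
SNF(R) diag = [4, 8] → torsion [4, 8]

Answer: M ≅ ℤ/4 ⊕ ℤ/8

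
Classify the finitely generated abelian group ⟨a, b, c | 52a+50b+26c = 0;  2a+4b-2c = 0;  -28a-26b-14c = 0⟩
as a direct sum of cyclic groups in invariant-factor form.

Answer: M ≅ ℤ/2 ⊕ ℤ/6 ⊕ ℤ/12

Derivation:
rank_ℚ(R)=3; free=3−3=0
SNF(R) diag = [2, 6, 12] → torsion [2, 6, 12]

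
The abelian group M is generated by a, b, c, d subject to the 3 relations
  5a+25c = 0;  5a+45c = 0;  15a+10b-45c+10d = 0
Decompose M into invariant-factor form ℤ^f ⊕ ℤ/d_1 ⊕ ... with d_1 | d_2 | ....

Answer: M ≅ ℤ^1 ⊕ ℤ/5 ⊕ ℤ/10 ⊕ ℤ/20

Derivation:
rank_ℚ(R)=3; free=4−3=1
SNF(R) diag = [5, 10, 20] → torsion [5, 10, 20]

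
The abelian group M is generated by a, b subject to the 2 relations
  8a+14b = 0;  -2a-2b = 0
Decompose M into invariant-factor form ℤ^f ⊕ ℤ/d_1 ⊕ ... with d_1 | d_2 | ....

rank_ℚ(R)=2; free=2−2=0
SNF(R) diag = [2, 6] → torsion [2, 6]

Answer: M ≅ ℤ/2 ⊕ ℤ/6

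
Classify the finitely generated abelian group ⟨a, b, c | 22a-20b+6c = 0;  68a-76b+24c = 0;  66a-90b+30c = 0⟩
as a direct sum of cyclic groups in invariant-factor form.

rank_ℚ(R)=3; free=3−3=0
SNF(R) diag = [2, 6, 12] → torsion [2, 6, 12]

Answer: M ≅ ℤ/2 ⊕ ℤ/6 ⊕ ℤ/12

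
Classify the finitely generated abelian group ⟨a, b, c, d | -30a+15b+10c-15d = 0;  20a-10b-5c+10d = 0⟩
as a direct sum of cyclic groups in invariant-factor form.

rank_ℚ(R)=2; free=4−2=2
SNF(R) diag = [5, 5] → torsion [5, 5]

Answer: M ≅ ℤ^2 ⊕ ℤ/5 ⊕ ℤ/5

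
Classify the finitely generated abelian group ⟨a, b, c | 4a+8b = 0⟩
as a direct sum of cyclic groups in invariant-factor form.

rank_ℚ(R)=1; free=3−1=2
SNF(R) diag = [4] → torsion [4]

Answer: M ≅ ℤ^2 ⊕ ℤ/4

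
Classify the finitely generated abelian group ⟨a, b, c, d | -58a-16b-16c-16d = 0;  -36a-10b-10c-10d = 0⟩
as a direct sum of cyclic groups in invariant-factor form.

Answer: M ≅ ℤ^2 ⊕ ℤ/2 ⊕ ℤ/2

Derivation:
rank_ℚ(R)=2; free=4−2=2
SNF(R) diag = [2, 2] → torsion [2, 2]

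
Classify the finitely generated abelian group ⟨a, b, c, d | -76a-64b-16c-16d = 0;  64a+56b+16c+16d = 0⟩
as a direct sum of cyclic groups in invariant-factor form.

rank_ℚ(R)=2; free=4−2=2
SNF(R) diag = [4, 8] → torsion [4, 8]

Answer: M ≅ ℤ^2 ⊕ ℤ/4 ⊕ ℤ/8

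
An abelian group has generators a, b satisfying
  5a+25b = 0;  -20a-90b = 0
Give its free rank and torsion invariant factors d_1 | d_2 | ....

Answer: M ≅ ℤ/5 ⊕ ℤ/10

Derivation:
rank_ℚ(R)=2; free=2−2=0
SNF(R) diag = [5, 10] → torsion [5, 10]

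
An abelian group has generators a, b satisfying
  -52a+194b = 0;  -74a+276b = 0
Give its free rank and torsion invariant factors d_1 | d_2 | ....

Answer: M ≅ ℤ/2 ⊕ ℤ/2

Derivation:
rank_ℚ(R)=2; free=2−2=0
SNF(R) diag = [2, 2] → torsion [2, 2]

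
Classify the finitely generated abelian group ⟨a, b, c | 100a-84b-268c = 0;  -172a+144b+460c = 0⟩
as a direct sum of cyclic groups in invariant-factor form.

rank_ℚ(R)=2; free=3−2=1
SNF(R) diag = [4, 12] → torsion [4, 12]

Answer: M ≅ ℤ^1 ⊕ ℤ/4 ⊕ ℤ/12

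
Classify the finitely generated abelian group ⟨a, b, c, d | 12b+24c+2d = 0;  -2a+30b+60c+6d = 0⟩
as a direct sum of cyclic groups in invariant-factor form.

rank_ℚ(R)=2; free=4−2=2
SNF(R) diag = [2, 2] → torsion [2, 2]

Answer: M ≅ ℤ^2 ⊕ ℤ/2 ⊕ ℤ/2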